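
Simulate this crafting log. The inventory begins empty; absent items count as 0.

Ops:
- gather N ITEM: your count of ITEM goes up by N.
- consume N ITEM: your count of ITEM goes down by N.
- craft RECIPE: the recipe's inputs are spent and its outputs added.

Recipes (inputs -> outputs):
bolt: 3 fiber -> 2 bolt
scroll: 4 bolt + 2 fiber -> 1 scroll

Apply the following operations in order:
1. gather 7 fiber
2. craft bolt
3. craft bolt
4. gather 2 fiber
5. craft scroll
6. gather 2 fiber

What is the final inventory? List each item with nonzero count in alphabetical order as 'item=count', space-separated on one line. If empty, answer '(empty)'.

After 1 (gather 7 fiber): fiber=7
After 2 (craft bolt): bolt=2 fiber=4
After 3 (craft bolt): bolt=4 fiber=1
After 4 (gather 2 fiber): bolt=4 fiber=3
After 5 (craft scroll): fiber=1 scroll=1
After 6 (gather 2 fiber): fiber=3 scroll=1

Answer: fiber=3 scroll=1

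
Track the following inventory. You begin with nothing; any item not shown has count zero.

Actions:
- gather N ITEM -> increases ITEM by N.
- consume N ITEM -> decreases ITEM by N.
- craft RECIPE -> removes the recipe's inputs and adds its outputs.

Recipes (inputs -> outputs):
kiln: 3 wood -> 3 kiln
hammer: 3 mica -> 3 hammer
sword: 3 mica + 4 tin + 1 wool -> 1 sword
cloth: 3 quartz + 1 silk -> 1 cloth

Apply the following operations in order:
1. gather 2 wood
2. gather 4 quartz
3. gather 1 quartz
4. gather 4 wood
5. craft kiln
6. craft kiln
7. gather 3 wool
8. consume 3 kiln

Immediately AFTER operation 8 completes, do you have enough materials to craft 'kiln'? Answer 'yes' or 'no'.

After 1 (gather 2 wood): wood=2
After 2 (gather 4 quartz): quartz=4 wood=2
After 3 (gather 1 quartz): quartz=5 wood=2
After 4 (gather 4 wood): quartz=5 wood=6
After 5 (craft kiln): kiln=3 quartz=5 wood=3
After 6 (craft kiln): kiln=6 quartz=5
After 7 (gather 3 wool): kiln=6 quartz=5 wool=3
After 8 (consume 3 kiln): kiln=3 quartz=5 wool=3

Answer: no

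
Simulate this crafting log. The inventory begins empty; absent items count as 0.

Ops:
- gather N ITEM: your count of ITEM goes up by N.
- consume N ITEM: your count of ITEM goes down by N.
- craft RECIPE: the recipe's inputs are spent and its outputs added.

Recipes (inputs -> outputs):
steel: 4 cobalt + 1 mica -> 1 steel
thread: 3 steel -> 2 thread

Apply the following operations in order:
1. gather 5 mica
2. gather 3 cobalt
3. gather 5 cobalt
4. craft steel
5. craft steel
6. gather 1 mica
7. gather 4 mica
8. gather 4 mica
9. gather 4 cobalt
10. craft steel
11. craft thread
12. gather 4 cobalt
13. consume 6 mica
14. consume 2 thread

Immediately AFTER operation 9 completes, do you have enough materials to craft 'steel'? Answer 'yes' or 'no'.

After 1 (gather 5 mica): mica=5
After 2 (gather 3 cobalt): cobalt=3 mica=5
After 3 (gather 5 cobalt): cobalt=8 mica=5
After 4 (craft steel): cobalt=4 mica=4 steel=1
After 5 (craft steel): mica=3 steel=2
After 6 (gather 1 mica): mica=4 steel=2
After 7 (gather 4 mica): mica=8 steel=2
After 8 (gather 4 mica): mica=12 steel=2
After 9 (gather 4 cobalt): cobalt=4 mica=12 steel=2

Answer: yes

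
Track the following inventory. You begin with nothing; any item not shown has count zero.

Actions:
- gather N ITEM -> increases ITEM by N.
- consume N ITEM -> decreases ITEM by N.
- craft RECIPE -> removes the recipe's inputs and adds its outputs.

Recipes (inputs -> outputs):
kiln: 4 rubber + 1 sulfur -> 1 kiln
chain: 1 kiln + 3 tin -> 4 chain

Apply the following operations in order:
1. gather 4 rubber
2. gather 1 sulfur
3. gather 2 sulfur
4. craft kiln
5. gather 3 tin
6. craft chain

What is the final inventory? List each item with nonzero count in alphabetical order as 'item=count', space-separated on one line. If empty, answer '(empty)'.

After 1 (gather 4 rubber): rubber=4
After 2 (gather 1 sulfur): rubber=4 sulfur=1
After 3 (gather 2 sulfur): rubber=4 sulfur=3
After 4 (craft kiln): kiln=1 sulfur=2
After 5 (gather 3 tin): kiln=1 sulfur=2 tin=3
After 6 (craft chain): chain=4 sulfur=2

Answer: chain=4 sulfur=2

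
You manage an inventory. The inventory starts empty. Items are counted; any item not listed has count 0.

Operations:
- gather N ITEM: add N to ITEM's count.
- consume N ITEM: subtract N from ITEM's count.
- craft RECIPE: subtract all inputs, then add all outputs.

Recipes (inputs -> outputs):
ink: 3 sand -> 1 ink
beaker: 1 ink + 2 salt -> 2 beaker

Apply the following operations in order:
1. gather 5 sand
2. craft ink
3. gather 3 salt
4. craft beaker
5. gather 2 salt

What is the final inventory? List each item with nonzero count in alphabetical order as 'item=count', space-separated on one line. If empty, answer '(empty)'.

Answer: beaker=2 salt=3 sand=2

Derivation:
After 1 (gather 5 sand): sand=5
After 2 (craft ink): ink=1 sand=2
After 3 (gather 3 salt): ink=1 salt=3 sand=2
After 4 (craft beaker): beaker=2 salt=1 sand=2
After 5 (gather 2 salt): beaker=2 salt=3 sand=2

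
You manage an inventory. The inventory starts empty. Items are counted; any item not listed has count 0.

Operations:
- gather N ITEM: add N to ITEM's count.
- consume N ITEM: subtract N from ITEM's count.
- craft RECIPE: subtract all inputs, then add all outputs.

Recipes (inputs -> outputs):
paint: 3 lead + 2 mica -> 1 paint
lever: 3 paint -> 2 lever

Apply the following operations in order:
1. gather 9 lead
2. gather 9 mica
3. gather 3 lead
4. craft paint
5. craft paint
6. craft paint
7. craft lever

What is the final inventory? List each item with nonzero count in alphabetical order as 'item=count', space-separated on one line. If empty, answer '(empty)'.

Answer: lead=3 lever=2 mica=3

Derivation:
After 1 (gather 9 lead): lead=9
After 2 (gather 9 mica): lead=9 mica=9
After 3 (gather 3 lead): lead=12 mica=9
After 4 (craft paint): lead=9 mica=7 paint=1
After 5 (craft paint): lead=6 mica=5 paint=2
After 6 (craft paint): lead=3 mica=3 paint=3
After 7 (craft lever): lead=3 lever=2 mica=3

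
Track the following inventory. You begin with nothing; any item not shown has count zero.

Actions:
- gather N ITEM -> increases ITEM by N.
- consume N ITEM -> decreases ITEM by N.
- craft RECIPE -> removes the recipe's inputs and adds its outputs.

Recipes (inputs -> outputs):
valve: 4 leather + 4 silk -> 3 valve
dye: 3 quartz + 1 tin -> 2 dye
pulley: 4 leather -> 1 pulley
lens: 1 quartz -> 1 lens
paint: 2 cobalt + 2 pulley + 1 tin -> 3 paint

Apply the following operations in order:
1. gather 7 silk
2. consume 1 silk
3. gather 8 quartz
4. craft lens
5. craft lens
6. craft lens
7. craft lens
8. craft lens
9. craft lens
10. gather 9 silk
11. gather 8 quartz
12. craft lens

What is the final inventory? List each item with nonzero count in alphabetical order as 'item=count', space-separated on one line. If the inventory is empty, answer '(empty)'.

Answer: lens=7 quartz=9 silk=15

Derivation:
After 1 (gather 7 silk): silk=7
After 2 (consume 1 silk): silk=6
After 3 (gather 8 quartz): quartz=8 silk=6
After 4 (craft lens): lens=1 quartz=7 silk=6
After 5 (craft lens): lens=2 quartz=6 silk=6
After 6 (craft lens): lens=3 quartz=5 silk=6
After 7 (craft lens): lens=4 quartz=4 silk=6
After 8 (craft lens): lens=5 quartz=3 silk=6
After 9 (craft lens): lens=6 quartz=2 silk=6
After 10 (gather 9 silk): lens=6 quartz=2 silk=15
After 11 (gather 8 quartz): lens=6 quartz=10 silk=15
After 12 (craft lens): lens=7 quartz=9 silk=15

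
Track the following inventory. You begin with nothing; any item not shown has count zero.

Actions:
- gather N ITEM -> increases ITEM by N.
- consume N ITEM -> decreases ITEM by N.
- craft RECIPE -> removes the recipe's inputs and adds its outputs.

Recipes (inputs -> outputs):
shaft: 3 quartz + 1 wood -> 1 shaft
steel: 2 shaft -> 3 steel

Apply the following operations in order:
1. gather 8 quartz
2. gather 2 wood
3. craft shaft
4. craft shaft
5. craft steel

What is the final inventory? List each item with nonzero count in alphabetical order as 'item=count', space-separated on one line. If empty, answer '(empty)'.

Answer: quartz=2 steel=3

Derivation:
After 1 (gather 8 quartz): quartz=8
After 2 (gather 2 wood): quartz=8 wood=2
After 3 (craft shaft): quartz=5 shaft=1 wood=1
After 4 (craft shaft): quartz=2 shaft=2
After 5 (craft steel): quartz=2 steel=3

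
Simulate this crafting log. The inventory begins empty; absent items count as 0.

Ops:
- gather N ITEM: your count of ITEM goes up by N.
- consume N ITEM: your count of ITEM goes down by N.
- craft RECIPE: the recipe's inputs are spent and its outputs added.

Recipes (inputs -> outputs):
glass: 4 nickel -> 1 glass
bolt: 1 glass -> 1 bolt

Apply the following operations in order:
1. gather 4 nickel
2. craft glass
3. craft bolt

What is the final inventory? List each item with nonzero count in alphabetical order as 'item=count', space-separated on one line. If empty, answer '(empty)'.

After 1 (gather 4 nickel): nickel=4
After 2 (craft glass): glass=1
After 3 (craft bolt): bolt=1

Answer: bolt=1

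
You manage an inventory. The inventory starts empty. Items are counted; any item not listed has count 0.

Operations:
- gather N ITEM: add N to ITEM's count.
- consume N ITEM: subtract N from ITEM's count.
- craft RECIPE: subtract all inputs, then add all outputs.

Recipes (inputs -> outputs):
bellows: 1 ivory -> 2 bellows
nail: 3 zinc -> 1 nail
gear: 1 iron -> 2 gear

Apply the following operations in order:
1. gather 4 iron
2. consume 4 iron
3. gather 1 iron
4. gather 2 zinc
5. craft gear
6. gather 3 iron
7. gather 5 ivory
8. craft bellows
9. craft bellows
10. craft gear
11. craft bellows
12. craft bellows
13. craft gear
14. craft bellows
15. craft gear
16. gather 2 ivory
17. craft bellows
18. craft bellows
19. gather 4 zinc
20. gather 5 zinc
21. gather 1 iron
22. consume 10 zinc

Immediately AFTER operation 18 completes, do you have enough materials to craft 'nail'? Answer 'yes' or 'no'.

After 1 (gather 4 iron): iron=4
After 2 (consume 4 iron): (empty)
After 3 (gather 1 iron): iron=1
After 4 (gather 2 zinc): iron=1 zinc=2
After 5 (craft gear): gear=2 zinc=2
After 6 (gather 3 iron): gear=2 iron=3 zinc=2
After 7 (gather 5 ivory): gear=2 iron=3 ivory=5 zinc=2
After 8 (craft bellows): bellows=2 gear=2 iron=3 ivory=4 zinc=2
After 9 (craft bellows): bellows=4 gear=2 iron=3 ivory=3 zinc=2
After 10 (craft gear): bellows=4 gear=4 iron=2 ivory=3 zinc=2
After 11 (craft bellows): bellows=6 gear=4 iron=2 ivory=2 zinc=2
After 12 (craft bellows): bellows=8 gear=4 iron=2 ivory=1 zinc=2
After 13 (craft gear): bellows=8 gear=6 iron=1 ivory=1 zinc=2
After 14 (craft bellows): bellows=10 gear=6 iron=1 zinc=2
After 15 (craft gear): bellows=10 gear=8 zinc=2
After 16 (gather 2 ivory): bellows=10 gear=8 ivory=2 zinc=2
After 17 (craft bellows): bellows=12 gear=8 ivory=1 zinc=2
After 18 (craft bellows): bellows=14 gear=8 zinc=2

Answer: no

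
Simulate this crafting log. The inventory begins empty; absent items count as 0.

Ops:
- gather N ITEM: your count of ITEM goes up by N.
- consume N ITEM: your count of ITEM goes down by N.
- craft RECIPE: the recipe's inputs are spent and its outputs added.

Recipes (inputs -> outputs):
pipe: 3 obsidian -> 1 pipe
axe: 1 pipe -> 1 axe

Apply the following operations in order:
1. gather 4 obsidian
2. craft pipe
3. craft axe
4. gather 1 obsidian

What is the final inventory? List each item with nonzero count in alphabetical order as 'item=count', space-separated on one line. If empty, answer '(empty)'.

After 1 (gather 4 obsidian): obsidian=4
After 2 (craft pipe): obsidian=1 pipe=1
After 3 (craft axe): axe=1 obsidian=1
After 4 (gather 1 obsidian): axe=1 obsidian=2

Answer: axe=1 obsidian=2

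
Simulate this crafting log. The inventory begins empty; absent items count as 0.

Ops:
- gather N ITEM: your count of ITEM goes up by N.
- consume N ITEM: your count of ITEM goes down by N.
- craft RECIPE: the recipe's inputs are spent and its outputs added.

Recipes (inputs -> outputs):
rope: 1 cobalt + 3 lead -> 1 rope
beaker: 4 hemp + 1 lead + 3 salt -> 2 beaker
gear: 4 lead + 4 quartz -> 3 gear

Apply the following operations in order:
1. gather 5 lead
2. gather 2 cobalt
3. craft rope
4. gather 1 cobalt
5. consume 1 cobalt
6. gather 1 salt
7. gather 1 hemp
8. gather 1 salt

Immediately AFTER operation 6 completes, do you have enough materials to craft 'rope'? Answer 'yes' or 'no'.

After 1 (gather 5 lead): lead=5
After 2 (gather 2 cobalt): cobalt=2 lead=5
After 3 (craft rope): cobalt=1 lead=2 rope=1
After 4 (gather 1 cobalt): cobalt=2 lead=2 rope=1
After 5 (consume 1 cobalt): cobalt=1 lead=2 rope=1
After 6 (gather 1 salt): cobalt=1 lead=2 rope=1 salt=1

Answer: no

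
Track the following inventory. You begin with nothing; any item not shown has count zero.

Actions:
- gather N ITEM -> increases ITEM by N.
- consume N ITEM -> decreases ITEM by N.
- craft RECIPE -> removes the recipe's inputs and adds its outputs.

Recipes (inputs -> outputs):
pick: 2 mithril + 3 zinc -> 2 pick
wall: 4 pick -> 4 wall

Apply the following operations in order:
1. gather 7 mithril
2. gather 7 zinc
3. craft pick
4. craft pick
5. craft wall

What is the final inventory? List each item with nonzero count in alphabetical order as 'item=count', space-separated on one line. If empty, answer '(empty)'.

Answer: mithril=3 wall=4 zinc=1

Derivation:
After 1 (gather 7 mithril): mithril=7
After 2 (gather 7 zinc): mithril=7 zinc=7
After 3 (craft pick): mithril=5 pick=2 zinc=4
After 4 (craft pick): mithril=3 pick=4 zinc=1
After 5 (craft wall): mithril=3 wall=4 zinc=1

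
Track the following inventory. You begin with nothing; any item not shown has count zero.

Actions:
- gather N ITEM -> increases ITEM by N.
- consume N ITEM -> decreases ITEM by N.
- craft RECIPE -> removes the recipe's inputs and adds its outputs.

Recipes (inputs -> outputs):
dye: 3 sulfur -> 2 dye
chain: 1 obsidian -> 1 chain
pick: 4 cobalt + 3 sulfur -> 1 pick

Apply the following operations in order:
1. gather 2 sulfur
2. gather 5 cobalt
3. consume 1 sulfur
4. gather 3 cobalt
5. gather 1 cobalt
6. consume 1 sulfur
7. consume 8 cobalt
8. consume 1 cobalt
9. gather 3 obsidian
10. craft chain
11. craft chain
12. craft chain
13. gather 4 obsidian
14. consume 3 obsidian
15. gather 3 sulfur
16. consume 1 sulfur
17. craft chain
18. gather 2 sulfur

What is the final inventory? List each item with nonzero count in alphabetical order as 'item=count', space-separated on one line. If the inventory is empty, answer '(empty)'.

Answer: chain=4 sulfur=4

Derivation:
After 1 (gather 2 sulfur): sulfur=2
After 2 (gather 5 cobalt): cobalt=5 sulfur=2
After 3 (consume 1 sulfur): cobalt=5 sulfur=1
After 4 (gather 3 cobalt): cobalt=8 sulfur=1
After 5 (gather 1 cobalt): cobalt=9 sulfur=1
After 6 (consume 1 sulfur): cobalt=9
After 7 (consume 8 cobalt): cobalt=1
After 8 (consume 1 cobalt): (empty)
After 9 (gather 3 obsidian): obsidian=3
After 10 (craft chain): chain=1 obsidian=2
After 11 (craft chain): chain=2 obsidian=1
After 12 (craft chain): chain=3
After 13 (gather 4 obsidian): chain=3 obsidian=4
After 14 (consume 3 obsidian): chain=3 obsidian=1
After 15 (gather 3 sulfur): chain=3 obsidian=1 sulfur=3
After 16 (consume 1 sulfur): chain=3 obsidian=1 sulfur=2
After 17 (craft chain): chain=4 sulfur=2
After 18 (gather 2 sulfur): chain=4 sulfur=4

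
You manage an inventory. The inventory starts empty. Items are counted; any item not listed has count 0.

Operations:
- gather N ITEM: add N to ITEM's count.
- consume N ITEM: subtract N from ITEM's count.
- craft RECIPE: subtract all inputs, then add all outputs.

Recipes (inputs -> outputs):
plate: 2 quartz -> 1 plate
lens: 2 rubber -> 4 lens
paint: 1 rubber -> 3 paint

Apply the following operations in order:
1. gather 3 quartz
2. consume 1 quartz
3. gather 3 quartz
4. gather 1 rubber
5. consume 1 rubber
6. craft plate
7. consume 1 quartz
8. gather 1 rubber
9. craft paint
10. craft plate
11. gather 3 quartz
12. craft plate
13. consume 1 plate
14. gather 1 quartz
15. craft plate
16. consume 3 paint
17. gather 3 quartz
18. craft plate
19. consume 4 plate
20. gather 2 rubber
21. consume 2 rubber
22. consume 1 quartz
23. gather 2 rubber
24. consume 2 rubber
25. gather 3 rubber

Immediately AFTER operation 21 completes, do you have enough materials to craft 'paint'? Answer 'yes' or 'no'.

After 1 (gather 3 quartz): quartz=3
After 2 (consume 1 quartz): quartz=2
After 3 (gather 3 quartz): quartz=5
After 4 (gather 1 rubber): quartz=5 rubber=1
After 5 (consume 1 rubber): quartz=5
After 6 (craft plate): plate=1 quartz=3
After 7 (consume 1 quartz): plate=1 quartz=2
After 8 (gather 1 rubber): plate=1 quartz=2 rubber=1
After 9 (craft paint): paint=3 plate=1 quartz=2
After 10 (craft plate): paint=3 plate=2
After 11 (gather 3 quartz): paint=3 plate=2 quartz=3
After 12 (craft plate): paint=3 plate=3 quartz=1
After 13 (consume 1 plate): paint=3 plate=2 quartz=1
After 14 (gather 1 quartz): paint=3 plate=2 quartz=2
After 15 (craft plate): paint=3 plate=3
After 16 (consume 3 paint): plate=3
After 17 (gather 3 quartz): plate=3 quartz=3
After 18 (craft plate): plate=4 quartz=1
After 19 (consume 4 plate): quartz=1
After 20 (gather 2 rubber): quartz=1 rubber=2
After 21 (consume 2 rubber): quartz=1

Answer: no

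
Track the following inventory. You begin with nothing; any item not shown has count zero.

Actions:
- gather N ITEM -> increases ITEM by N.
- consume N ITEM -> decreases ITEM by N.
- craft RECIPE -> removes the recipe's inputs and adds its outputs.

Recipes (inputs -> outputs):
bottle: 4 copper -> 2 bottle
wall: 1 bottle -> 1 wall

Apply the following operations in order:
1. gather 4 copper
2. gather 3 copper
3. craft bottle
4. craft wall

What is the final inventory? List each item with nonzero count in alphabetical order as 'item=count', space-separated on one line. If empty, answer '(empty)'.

After 1 (gather 4 copper): copper=4
After 2 (gather 3 copper): copper=7
After 3 (craft bottle): bottle=2 copper=3
After 4 (craft wall): bottle=1 copper=3 wall=1

Answer: bottle=1 copper=3 wall=1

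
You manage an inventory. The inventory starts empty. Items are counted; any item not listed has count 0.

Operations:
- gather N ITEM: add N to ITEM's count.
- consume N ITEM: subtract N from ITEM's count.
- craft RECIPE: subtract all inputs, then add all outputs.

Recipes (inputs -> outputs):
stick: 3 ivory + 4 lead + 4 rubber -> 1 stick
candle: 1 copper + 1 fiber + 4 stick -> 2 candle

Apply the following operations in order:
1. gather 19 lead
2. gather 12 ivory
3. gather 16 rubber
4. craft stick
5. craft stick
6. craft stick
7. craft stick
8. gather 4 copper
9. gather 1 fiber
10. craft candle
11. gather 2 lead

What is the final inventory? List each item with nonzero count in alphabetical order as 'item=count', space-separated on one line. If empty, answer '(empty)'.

Answer: candle=2 copper=3 lead=5

Derivation:
After 1 (gather 19 lead): lead=19
After 2 (gather 12 ivory): ivory=12 lead=19
After 3 (gather 16 rubber): ivory=12 lead=19 rubber=16
After 4 (craft stick): ivory=9 lead=15 rubber=12 stick=1
After 5 (craft stick): ivory=6 lead=11 rubber=8 stick=2
After 6 (craft stick): ivory=3 lead=7 rubber=4 stick=3
After 7 (craft stick): lead=3 stick=4
After 8 (gather 4 copper): copper=4 lead=3 stick=4
After 9 (gather 1 fiber): copper=4 fiber=1 lead=3 stick=4
After 10 (craft candle): candle=2 copper=3 lead=3
After 11 (gather 2 lead): candle=2 copper=3 lead=5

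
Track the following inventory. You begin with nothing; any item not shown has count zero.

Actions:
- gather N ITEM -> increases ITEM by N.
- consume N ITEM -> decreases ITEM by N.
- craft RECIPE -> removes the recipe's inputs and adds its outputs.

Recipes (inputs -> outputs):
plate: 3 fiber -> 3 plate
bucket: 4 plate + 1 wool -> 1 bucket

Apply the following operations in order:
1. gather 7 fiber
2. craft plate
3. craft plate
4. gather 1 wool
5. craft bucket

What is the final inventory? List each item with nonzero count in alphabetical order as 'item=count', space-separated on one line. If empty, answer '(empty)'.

After 1 (gather 7 fiber): fiber=7
After 2 (craft plate): fiber=4 plate=3
After 3 (craft plate): fiber=1 plate=6
After 4 (gather 1 wool): fiber=1 plate=6 wool=1
After 5 (craft bucket): bucket=1 fiber=1 plate=2

Answer: bucket=1 fiber=1 plate=2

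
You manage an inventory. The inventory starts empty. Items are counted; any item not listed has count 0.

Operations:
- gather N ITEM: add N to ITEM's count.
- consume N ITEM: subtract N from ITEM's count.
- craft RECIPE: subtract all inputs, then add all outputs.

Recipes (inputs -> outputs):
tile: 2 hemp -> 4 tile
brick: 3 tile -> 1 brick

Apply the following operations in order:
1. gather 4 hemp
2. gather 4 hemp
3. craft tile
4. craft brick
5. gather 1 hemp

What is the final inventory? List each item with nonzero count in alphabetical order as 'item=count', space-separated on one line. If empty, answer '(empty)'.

After 1 (gather 4 hemp): hemp=4
After 2 (gather 4 hemp): hemp=8
After 3 (craft tile): hemp=6 tile=4
After 4 (craft brick): brick=1 hemp=6 tile=1
After 5 (gather 1 hemp): brick=1 hemp=7 tile=1

Answer: brick=1 hemp=7 tile=1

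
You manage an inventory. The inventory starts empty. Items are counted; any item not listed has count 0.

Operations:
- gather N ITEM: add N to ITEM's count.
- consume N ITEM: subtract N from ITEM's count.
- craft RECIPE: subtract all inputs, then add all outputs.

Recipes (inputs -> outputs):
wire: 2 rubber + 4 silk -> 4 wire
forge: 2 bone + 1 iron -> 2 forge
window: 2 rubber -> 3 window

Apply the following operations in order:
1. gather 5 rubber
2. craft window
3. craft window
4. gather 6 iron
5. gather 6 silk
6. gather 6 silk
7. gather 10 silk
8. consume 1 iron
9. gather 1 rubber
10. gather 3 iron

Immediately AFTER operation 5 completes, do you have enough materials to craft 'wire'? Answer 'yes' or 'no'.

After 1 (gather 5 rubber): rubber=5
After 2 (craft window): rubber=3 window=3
After 3 (craft window): rubber=1 window=6
After 4 (gather 6 iron): iron=6 rubber=1 window=6
After 5 (gather 6 silk): iron=6 rubber=1 silk=6 window=6

Answer: no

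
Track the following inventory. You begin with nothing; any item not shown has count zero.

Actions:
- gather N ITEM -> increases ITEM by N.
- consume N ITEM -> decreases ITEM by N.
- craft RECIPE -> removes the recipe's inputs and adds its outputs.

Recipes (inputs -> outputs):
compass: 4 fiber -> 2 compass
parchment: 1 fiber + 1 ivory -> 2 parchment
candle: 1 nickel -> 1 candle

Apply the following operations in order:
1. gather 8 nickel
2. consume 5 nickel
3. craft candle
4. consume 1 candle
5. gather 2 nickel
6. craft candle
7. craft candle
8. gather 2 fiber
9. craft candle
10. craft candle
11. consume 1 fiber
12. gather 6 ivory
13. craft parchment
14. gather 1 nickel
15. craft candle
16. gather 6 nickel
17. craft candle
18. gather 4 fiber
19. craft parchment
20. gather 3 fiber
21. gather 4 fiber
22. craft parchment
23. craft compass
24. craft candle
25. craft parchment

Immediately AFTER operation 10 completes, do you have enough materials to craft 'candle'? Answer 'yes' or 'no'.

After 1 (gather 8 nickel): nickel=8
After 2 (consume 5 nickel): nickel=3
After 3 (craft candle): candle=1 nickel=2
After 4 (consume 1 candle): nickel=2
After 5 (gather 2 nickel): nickel=4
After 6 (craft candle): candle=1 nickel=3
After 7 (craft candle): candle=2 nickel=2
After 8 (gather 2 fiber): candle=2 fiber=2 nickel=2
After 9 (craft candle): candle=3 fiber=2 nickel=1
After 10 (craft candle): candle=4 fiber=2

Answer: no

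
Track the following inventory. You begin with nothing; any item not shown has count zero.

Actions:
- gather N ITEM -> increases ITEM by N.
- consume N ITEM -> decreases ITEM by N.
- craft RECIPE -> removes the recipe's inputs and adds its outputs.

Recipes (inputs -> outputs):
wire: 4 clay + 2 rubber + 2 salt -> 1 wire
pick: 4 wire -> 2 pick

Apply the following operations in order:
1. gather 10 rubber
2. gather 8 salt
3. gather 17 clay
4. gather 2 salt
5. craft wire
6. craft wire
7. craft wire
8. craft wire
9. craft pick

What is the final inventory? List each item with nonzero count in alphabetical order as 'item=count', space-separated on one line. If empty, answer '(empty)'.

Answer: clay=1 pick=2 rubber=2 salt=2

Derivation:
After 1 (gather 10 rubber): rubber=10
After 2 (gather 8 salt): rubber=10 salt=8
After 3 (gather 17 clay): clay=17 rubber=10 salt=8
After 4 (gather 2 salt): clay=17 rubber=10 salt=10
After 5 (craft wire): clay=13 rubber=8 salt=8 wire=1
After 6 (craft wire): clay=9 rubber=6 salt=6 wire=2
After 7 (craft wire): clay=5 rubber=4 salt=4 wire=3
After 8 (craft wire): clay=1 rubber=2 salt=2 wire=4
After 9 (craft pick): clay=1 pick=2 rubber=2 salt=2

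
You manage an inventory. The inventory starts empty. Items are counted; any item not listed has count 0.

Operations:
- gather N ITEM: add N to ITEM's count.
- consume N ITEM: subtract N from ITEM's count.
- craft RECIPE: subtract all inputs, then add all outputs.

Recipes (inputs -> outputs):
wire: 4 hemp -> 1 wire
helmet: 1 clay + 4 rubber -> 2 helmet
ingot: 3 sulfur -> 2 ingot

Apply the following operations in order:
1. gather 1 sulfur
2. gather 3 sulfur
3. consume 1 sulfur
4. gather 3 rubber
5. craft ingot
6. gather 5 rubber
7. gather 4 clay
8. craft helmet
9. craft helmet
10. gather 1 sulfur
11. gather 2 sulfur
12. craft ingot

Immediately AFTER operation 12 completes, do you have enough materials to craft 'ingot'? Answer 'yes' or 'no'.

Answer: no

Derivation:
After 1 (gather 1 sulfur): sulfur=1
After 2 (gather 3 sulfur): sulfur=4
After 3 (consume 1 sulfur): sulfur=3
After 4 (gather 3 rubber): rubber=3 sulfur=3
After 5 (craft ingot): ingot=2 rubber=3
After 6 (gather 5 rubber): ingot=2 rubber=8
After 7 (gather 4 clay): clay=4 ingot=2 rubber=8
After 8 (craft helmet): clay=3 helmet=2 ingot=2 rubber=4
After 9 (craft helmet): clay=2 helmet=4 ingot=2
After 10 (gather 1 sulfur): clay=2 helmet=4 ingot=2 sulfur=1
After 11 (gather 2 sulfur): clay=2 helmet=4 ingot=2 sulfur=3
After 12 (craft ingot): clay=2 helmet=4 ingot=4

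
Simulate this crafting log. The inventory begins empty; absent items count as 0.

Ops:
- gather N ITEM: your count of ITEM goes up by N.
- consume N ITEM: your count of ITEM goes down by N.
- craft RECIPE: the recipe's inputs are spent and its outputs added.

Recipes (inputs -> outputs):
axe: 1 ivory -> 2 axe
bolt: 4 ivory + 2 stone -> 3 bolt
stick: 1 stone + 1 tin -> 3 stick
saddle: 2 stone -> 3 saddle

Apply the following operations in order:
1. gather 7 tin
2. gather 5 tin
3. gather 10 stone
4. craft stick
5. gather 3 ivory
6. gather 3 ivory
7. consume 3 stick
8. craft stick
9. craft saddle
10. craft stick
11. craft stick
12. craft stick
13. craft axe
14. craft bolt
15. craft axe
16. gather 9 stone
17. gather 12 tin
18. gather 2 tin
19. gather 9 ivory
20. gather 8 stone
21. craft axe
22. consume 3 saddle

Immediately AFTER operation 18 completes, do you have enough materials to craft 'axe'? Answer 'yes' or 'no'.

After 1 (gather 7 tin): tin=7
After 2 (gather 5 tin): tin=12
After 3 (gather 10 stone): stone=10 tin=12
After 4 (craft stick): stick=3 stone=9 tin=11
After 5 (gather 3 ivory): ivory=3 stick=3 stone=9 tin=11
After 6 (gather 3 ivory): ivory=6 stick=3 stone=9 tin=11
After 7 (consume 3 stick): ivory=6 stone=9 tin=11
After 8 (craft stick): ivory=6 stick=3 stone=8 tin=10
After 9 (craft saddle): ivory=6 saddle=3 stick=3 stone=6 tin=10
After 10 (craft stick): ivory=6 saddle=3 stick=6 stone=5 tin=9
After 11 (craft stick): ivory=6 saddle=3 stick=9 stone=4 tin=8
After 12 (craft stick): ivory=6 saddle=3 stick=12 stone=3 tin=7
After 13 (craft axe): axe=2 ivory=5 saddle=3 stick=12 stone=3 tin=7
After 14 (craft bolt): axe=2 bolt=3 ivory=1 saddle=3 stick=12 stone=1 tin=7
After 15 (craft axe): axe=4 bolt=3 saddle=3 stick=12 stone=1 tin=7
After 16 (gather 9 stone): axe=4 bolt=3 saddle=3 stick=12 stone=10 tin=7
After 17 (gather 12 tin): axe=4 bolt=3 saddle=3 stick=12 stone=10 tin=19
After 18 (gather 2 tin): axe=4 bolt=3 saddle=3 stick=12 stone=10 tin=21

Answer: no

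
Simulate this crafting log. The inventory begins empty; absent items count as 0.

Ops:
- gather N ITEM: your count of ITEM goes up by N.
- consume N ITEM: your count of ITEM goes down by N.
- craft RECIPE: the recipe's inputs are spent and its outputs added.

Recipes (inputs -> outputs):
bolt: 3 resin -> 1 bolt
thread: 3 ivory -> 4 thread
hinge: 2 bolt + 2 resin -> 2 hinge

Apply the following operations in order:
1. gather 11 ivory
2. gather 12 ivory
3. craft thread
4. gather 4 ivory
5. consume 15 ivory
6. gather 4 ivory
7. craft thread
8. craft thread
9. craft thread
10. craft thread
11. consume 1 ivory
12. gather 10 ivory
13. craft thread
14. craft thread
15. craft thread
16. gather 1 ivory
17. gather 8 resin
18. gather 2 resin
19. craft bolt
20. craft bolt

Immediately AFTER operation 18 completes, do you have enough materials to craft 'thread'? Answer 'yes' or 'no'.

Answer: no

Derivation:
After 1 (gather 11 ivory): ivory=11
After 2 (gather 12 ivory): ivory=23
After 3 (craft thread): ivory=20 thread=4
After 4 (gather 4 ivory): ivory=24 thread=4
After 5 (consume 15 ivory): ivory=9 thread=4
After 6 (gather 4 ivory): ivory=13 thread=4
After 7 (craft thread): ivory=10 thread=8
After 8 (craft thread): ivory=7 thread=12
After 9 (craft thread): ivory=4 thread=16
After 10 (craft thread): ivory=1 thread=20
After 11 (consume 1 ivory): thread=20
After 12 (gather 10 ivory): ivory=10 thread=20
After 13 (craft thread): ivory=7 thread=24
After 14 (craft thread): ivory=4 thread=28
After 15 (craft thread): ivory=1 thread=32
After 16 (gather 1 ivory): ivory=2 thread=32
After 17 (gather 8 resin): ivory=2 resin=8 thread=32
After 18 (gather 2 resin): ivory=2 resin=10 thread=32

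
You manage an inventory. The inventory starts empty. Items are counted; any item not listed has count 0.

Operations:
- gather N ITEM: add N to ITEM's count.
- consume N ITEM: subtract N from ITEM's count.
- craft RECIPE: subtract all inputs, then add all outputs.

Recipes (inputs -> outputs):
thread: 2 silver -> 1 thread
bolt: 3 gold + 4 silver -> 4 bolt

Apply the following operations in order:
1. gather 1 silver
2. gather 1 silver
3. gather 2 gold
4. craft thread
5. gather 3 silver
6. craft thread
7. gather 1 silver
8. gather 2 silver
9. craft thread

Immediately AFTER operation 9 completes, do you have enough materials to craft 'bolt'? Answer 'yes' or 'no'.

Answer: no

Derivation:
After 1 (gather 1 silver): silver=1
After 2 (gather 1 silver): silver=2
After 3 (gather 2 gold): gold=2 silver=2
After 4 (craft thread): gold=2 thread=1
After 5 (gather 3 silver): gold=2 silver=3 thread=1
After 6 (craft thread): gold=2 silver=1 thread=2
After 7 (gather 1 silver): gold=2 silver=2 thread=2
After 8 (gather 2 silver): gold=2 silver=4 thread=2
After 9 (craft thread): gold=2 silver=2 thread=3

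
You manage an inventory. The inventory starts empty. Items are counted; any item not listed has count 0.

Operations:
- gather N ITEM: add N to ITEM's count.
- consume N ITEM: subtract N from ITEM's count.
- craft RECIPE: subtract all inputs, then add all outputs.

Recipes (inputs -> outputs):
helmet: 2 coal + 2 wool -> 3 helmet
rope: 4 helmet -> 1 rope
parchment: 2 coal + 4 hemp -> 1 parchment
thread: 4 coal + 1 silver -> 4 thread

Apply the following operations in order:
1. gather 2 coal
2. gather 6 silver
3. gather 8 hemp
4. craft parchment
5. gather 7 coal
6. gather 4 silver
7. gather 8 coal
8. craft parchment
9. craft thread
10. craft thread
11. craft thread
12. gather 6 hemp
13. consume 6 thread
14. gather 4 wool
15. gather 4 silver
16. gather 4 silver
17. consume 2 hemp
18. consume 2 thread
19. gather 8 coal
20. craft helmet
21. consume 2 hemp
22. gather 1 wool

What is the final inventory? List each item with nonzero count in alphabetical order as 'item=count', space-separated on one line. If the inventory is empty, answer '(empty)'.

Answer: coal=7 helmet=3 hemp=2 parchment=2 silver=15 thread=4 wool=3

Derivation:
After 1 (gather 2 coal): coal=2
After 2 (gather 6 silver): coal=2 silver=6
After 3 (gather 8 hemp): coal=2 hemp=8 silver=6
After 4 (craft parchment): hemp=4 parchment=1 silver=6
After 5 (gather 7 coal): coal=7 hemp=4 parchment=1 silver=6
After 6 (gather 4 silver): coal=7 hemp=4 parchment=1 silver=10
After 7 (gather 8 coal): coal=15 hemp=4 parchment=1 silver=10
After 8 (craft parchment): coal=13 parchment=2 silver=10
After 9 (craft thread): coal=9 parchment=2 silver=9 thread=4
After 10 (craft thread): coal=5 parchment=2 silver=8 thread=8
After 11 (craft thread): coal=1 parchment=2 silver=7 thread=12
After 12 (gather 6 hemp): coal=1 hemp=6 parchment=2 silver=7 thread=12
After 13 (consume 6 thread): coal=1 hemp=6 parchment=2 silver=7 thread=6
After 14 (gather 4 wool): coal=1 hemp=6 parchment=2 silver=7 thread=6 wool=4
After 15 (gather 4 silver): coal=1 hemp=6 parchment=2 silver=11 thread=6 wool=4
After 16 (gather 4 silver): coal=1 hemp=6 parchment=2 silver=15 thread=6 wool=4
After 17 (consume 2 hemp): coal=1 hemp=4 parchment=2 silver=15 thread=6 wool=4
After 18 (consume 2 thread): coal=1 hemp=4 parchment=2 silver=15 thread=4 wool=4
After 19 (gather 8 coal): coal=9 hemp=4 parchment=2 silver=15 thread=4 wool=4
After 20 (craft helmet): coal=7 helmet=3 hemp=4 parchment=2 silver=15 thread=4 wool=2
After 21 (consume 2 hemp): coal=7 helmet=3 hemp=2 parchment=2 silver=15 thread=4 wool=2
After 22 (gather 1 wool): coal=7 helmet=3 hemp=2 parchment=2 silver=15 thread=4 wool=3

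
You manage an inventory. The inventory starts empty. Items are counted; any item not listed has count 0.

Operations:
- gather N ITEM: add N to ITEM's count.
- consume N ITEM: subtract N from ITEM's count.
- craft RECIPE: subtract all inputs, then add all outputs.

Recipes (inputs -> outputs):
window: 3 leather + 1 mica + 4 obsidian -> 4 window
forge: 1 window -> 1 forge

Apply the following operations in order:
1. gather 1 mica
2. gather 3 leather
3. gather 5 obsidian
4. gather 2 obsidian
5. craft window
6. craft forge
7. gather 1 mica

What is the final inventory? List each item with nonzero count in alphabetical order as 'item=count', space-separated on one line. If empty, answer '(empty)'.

Answer: forge=1 mica=1 obsidian=3 window=3

Derivation:
After 1 (gather 1 mica): mica=1
After 2 (gather 3 leather): leather=3 mica=1
After 3 (gather 5 obsidian): leather=3 mica=1 obsidian=5
After 4 (gather 2 obsidian): leather=3 mica=1 obsidian=7
After 5 (craft window): obsidian=3 window=4
After 6 (craft forge): forge=1 obsidian=3 window=3
After 7 (gather 1 mica): forge=1 mica=1 obsidian=3 window=3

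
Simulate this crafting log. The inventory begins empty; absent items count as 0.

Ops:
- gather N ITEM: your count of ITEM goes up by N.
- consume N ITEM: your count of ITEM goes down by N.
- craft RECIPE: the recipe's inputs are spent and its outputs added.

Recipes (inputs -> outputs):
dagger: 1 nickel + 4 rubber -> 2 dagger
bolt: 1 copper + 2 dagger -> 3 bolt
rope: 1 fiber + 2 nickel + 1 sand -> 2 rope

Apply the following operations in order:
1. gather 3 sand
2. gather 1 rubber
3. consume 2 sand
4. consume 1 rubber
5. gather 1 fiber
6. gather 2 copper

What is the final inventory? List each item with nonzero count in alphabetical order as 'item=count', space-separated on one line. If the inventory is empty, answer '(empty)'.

After 1 (gather 3 sand): sand=3
After 2 (gather 1 rubber): rubber=1 sand=3
After 3 (consume 2 sand): rubber=1 sand=1
After 4 (consume 1 rubber): sand=1
After 5 (gather 1 fiber): fiber=1 sand=1
After 6 (gather 2 copper): copper=2 fiber=1 sand=1

Answer: copper=2 fiber=1 sand=1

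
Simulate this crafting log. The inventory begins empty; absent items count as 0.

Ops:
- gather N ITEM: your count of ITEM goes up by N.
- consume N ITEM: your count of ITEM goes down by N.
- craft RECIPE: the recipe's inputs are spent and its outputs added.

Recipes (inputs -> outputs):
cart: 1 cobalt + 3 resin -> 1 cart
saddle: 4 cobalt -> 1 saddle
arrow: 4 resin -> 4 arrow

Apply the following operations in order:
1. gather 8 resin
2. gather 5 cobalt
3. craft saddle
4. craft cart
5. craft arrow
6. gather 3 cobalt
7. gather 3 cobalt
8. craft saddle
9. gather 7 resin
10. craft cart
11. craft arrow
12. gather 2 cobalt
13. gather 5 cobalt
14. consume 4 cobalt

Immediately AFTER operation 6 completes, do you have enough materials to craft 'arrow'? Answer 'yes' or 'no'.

After 1 (gather 8 resin): resin=8
After 2 (gather 5 cobalt): cobalt=5 resin=8
After 3 (craft saddle): cobalt=1 resin=8 saddle=1
After 4 (craft cart): cart=1 resin=5 saddle=1
After 5 (craft arrow): arrow=4 cart=1 resin=1 saddle=1
After 6 (gather 3 cobalt): arrow=4 cart=1 cobalt=3 resin=1 saddle=1

Answer: no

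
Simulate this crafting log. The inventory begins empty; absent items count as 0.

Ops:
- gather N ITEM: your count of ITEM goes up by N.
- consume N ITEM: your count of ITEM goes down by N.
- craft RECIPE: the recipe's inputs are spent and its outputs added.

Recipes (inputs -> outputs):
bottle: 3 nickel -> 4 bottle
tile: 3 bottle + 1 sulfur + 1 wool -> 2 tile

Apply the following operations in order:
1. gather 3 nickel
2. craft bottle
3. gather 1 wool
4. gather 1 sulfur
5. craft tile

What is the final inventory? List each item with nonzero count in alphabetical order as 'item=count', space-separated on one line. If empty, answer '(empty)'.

After 1 (gather 3 nickel): nickel=3
After 2 (craft bottle): bottle=4
After 3 (gather 1 wool): bottle=4 wool=1
After 4 (gather 1 sulfur): bottle=4 sulfur=1 wool=1
After 5 (craft tile): bottle=1 tile=2

Answer: bottle=1 tile=2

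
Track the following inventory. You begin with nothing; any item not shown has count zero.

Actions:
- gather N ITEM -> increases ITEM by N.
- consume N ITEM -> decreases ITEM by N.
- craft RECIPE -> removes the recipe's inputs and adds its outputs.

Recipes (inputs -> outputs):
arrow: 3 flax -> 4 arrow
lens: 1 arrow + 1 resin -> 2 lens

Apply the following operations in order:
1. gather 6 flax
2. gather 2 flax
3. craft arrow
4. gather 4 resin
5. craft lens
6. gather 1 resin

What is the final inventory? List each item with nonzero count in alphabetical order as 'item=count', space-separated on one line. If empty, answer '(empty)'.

Answer: arrow=3 flax=5 lens=2 resin=4

Derivation:
After 1 (gather 6 flax): flax=6
After 2 (gather 2 flax): flax=8
After 3 (craft arrow): arrow=4 flax=5
After 4 (gather 4 resin): arrow=4 flax=5 resin=4
After 5 (craft lens): arrow=3 flax=5 lens=2 resin=3
After 6 (gather 1 resin): arrow=3 flax=5 lens=2 resin=4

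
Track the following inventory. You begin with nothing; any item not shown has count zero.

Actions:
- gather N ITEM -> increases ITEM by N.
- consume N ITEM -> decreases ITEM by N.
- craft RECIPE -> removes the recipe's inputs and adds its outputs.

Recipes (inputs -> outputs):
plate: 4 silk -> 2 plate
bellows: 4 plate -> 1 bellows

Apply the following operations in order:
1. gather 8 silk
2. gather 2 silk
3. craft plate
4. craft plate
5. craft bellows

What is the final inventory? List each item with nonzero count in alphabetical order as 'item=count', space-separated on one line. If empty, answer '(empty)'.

Answer: bellows=1 silk=2

Derivation:
After 1 (gather 8 silk): silk=8
After 2 (gather 2 silk): silk=10
After 3 (craft plate): plate=2 silk=6
After 4 (craft plate): plate=4 silk=2
After 5 (craft bellows): bellows=1 silk=2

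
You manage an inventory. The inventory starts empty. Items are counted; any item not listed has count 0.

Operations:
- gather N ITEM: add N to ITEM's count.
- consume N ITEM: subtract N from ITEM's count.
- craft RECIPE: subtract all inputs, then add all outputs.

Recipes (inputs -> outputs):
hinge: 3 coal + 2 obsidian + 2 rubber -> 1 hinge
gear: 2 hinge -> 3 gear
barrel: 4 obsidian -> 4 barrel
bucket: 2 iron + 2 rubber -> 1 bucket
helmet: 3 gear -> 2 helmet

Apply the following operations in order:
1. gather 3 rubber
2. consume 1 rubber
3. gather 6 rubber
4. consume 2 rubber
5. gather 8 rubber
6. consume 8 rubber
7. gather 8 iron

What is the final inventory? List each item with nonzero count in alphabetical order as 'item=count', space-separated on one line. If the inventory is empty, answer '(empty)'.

Answer: iron=8 rubber=6

Derivation:
After 1 (gather 3 rubber): rubber=3
After 2 (consume 1 rubber): rubber=2
After 3 (gather 6 rubber): rubber=8
After 4 (consume 2 rubber): rubber=6
After 5 (gather 8 rubber): rubber=14
After 6 (consume 8 rubber): rubber=6
After 7 (gather 8 iron): iron=8 rubber=6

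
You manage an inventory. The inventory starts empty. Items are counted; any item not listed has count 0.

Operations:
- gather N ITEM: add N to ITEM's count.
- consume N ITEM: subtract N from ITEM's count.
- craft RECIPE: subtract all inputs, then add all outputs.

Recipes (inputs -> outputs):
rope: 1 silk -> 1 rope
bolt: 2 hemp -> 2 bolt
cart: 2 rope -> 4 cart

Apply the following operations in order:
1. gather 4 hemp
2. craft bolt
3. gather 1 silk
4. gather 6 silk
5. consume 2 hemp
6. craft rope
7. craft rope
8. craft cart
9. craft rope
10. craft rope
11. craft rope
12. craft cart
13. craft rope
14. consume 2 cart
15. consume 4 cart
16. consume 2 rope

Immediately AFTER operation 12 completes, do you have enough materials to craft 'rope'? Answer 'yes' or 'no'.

After 1 (gather 4 hemp): hemp=4
After 2 (craft bolt): bolt=2 hemp=2
After 3 (gather 1 silk): bolt=2 hemp=2 silk=1
After 4 (gather 6 silk): bolt=2 hemp=2 silk=7
After 5 (consume 2 hemp): bolt=2 silk=7
After 6 (craft rope): bolt=2 rope=1 silk=6
After 7 (craft rope): bolt=2 rope=2 silk=5
After 8 (craft cart): bolt=2 cart=4 silk=5
After 9 (craft rope): bolt=2 cart=4 rope=1 silk=4
After 10 (craft rope): bolt=2 cart=4 rope=2 silk=3
After 11 (craft rope): bolt=2 cart=4 rope=3 silk=2
After 12 (craft cart): bolt=2 cart=8 rope=1 silk=2

Answer: yes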